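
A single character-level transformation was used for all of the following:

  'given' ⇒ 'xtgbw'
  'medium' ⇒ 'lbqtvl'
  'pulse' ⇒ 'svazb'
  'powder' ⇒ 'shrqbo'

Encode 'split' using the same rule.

zsatk

g(6)→x(23) and i(8)→t(19) fit y≡11x+9 (mod 26); the inverse of 11 mod 26 is 19. This is an affine cipher: with a=0,…,z=25, each position x becomes (11x+9) mod 26.
For split: s(18)→11·18+9≡25=z; p(15)→11·15+9≡18=s; l(11)→11·11+9≡0=a; i(8)→11·8+9≡19=t; t(19)→11·19+9≡10=k (all mod 26).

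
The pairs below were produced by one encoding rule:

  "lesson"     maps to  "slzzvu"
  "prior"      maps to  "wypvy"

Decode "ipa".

bit

Compare letters: l→s is +7, e→l is +7, s→z is +7 — a constant shift. Each letter is shifted forward by 7 in the alphabet (a Caesar shift of +7).
Decoding ipa: i−7=b, p−7=i, a−7=t.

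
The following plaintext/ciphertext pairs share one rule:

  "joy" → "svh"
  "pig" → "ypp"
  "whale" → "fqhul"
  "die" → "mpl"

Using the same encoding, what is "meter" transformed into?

vlcla

The shift depends on letter class: consonant j→s is +9, but vowel o→v is +7. Vowels shift forward by 7 and consonants shift forward by 9.
Applying it to meter: m(cons)+9=v, e(vowel)+7=l, t(cons)+9=c, e(vowel)+7=l, r(cons)+9=a.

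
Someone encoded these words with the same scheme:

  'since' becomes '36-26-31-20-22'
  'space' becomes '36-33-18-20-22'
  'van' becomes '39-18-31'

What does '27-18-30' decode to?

s is letter #19 and maps to 36: an offset of 17. Letters become their 1-based position plus 17 (so a→18, b→19, …).
Reversing it on 27-18-30: 27→(27−17)÷1=10=j, 18→(18−17)÷1=1=a, 30→(30−17)÷1=13=m.

jam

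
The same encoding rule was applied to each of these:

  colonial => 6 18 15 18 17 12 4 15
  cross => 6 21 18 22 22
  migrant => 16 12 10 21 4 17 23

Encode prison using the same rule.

c is letter #3 and maps to 6: an offset of 3. Letters become their 1-based position plus 3 (so a→4, b→5, …).
For prison: p=16→19, r=18→21, i=9→12, s=19→22, o=15→18, n=14→17.

19 21 12 22 18 17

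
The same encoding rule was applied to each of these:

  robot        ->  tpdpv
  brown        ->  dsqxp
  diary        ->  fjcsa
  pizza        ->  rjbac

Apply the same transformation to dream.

fsgbo

Shifts by position in robot: pos 0: r→t (+2), pos 1: o→p (+1), pos 2: b→d (+2), pos 3: o→p (+1) — repeating every 2. It's a Vigenère-style cipher with numeric key [2,1]: position i shifts by key[i mod 2].
On dream: d+2=f, r+1=s, e+2=g, a+1=b, m+2=o.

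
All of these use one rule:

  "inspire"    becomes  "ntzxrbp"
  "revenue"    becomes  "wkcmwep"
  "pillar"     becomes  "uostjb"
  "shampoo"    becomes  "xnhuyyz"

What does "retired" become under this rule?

wkaqaoo

In inspire: i→n is +5, n→t is +6, s→z is +7, p→x is +8 — the shift increases by 1 each position. Letter i (0-indexed) is shifted by i+5, so successive shifts are 5, 6, 7, ….
Applying it to retired: r+5=w, e+6=k, t+7=a, i+8=q, r+9=a, e+10=o, d+11=o.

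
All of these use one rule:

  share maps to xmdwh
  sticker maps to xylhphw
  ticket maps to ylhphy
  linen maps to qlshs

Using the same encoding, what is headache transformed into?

Vowels shift forward by 3 and consonants shift forward by 5.
Applying it to headache: h(cons)+5=m, e(vowel)+3=h, a(vowel)+3=d, d(cons)+5=i, a(vowel)+3=d, c(cons)+5=h, h(cons)+5=m, e(vowel)+3=h.

mhdidhmh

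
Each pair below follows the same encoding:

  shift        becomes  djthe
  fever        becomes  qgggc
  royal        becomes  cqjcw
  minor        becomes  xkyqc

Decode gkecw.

vital

Shifts by position in shift: pos 0: s→d (+11), pos 1: h→j (+2), pos 2: i→t (+11), pos 3: f→h (+2) — repeating every 2. A repeating key of period 2 is used — shifts +11, +2 over and over.
Undoing it on gkecw: g−11=v, k−2=i, e−11=t, c−2=a, w−11=l.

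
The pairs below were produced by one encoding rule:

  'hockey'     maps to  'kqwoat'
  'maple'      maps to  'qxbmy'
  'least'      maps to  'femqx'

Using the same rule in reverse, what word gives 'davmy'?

The output letters match the input read backwards, each shifted +12: hockey reversed is yekcoh. The word is reversed, then every letter is shifted forward by 12.
Reversing it on davmy: shift back: d−12=r, a−12=o, v−12=j, m−12=a, y−12=m → rojam; then reverse → major.

major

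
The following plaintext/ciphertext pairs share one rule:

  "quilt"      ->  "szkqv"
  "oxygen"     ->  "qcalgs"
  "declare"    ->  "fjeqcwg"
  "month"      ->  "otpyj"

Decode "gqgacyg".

elevate

It's a Vigenère-style cipher with numeric key [2,5]: position i shifts by key[i mod 2].
Undoing it on gqgacyg: g−2=e, q−5=l, g−2=e, a−5=v, c−2=a, y−5=t, g−2=e.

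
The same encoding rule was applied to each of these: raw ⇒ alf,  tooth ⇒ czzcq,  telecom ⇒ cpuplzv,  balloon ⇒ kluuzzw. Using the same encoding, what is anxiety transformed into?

lwgtpch

The shift depends on letter class: consonant r→a is +9, but vowel a→l is +11. The rule splits by letter class: vowels +11, consonants +9.
For anxiety: a(vowel)+11=l, n(cons)+9=w, x(cons)+9=g, i(vowel)+11=t, e(vowel)+11=p, t(cons)+9=c, y(cons)+9=h.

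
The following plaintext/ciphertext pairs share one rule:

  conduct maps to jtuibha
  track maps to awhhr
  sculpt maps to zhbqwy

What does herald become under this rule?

ojyfsi

Shifts by position in conduct: pos 0: c→j (+7), pos 1: o→t (+5), pos 2: n→u (+7), pos 3: d→i (+5) — repeating every 2. A repeating key of period 2 is used — shifts +7, +5 over and over.
On herald: h+7=o, e+5=j, r+7=y, a+5=f, l+7=s, d+5=i.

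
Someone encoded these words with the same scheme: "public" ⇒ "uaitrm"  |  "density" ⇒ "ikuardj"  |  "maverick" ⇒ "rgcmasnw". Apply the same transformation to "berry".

gkyzh

In public: p→u is +5, u→a is +6, b→i is +7, l→t is +8 — the shift increases by 1 each position. Letter i (0-indexed) is shifted by i+5, so successive shifts are 5, 6, 7, ….
On berry: b+5=g, e+6=k, r+7=y, r+8=z, y+9=h.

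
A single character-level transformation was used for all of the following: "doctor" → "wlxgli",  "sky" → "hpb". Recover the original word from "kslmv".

phone

Each pair mirrors across the alphabet (d↔w, o↔l, c↔x): positions sum to 25. Each letter is replaced by its mirror in the alphabet: a↔z, b↔y, c↔x, and so on (the Atbash cipher).
Decoding kslmv: k↔p, s↔h, l↔o, m↔n, v↔e.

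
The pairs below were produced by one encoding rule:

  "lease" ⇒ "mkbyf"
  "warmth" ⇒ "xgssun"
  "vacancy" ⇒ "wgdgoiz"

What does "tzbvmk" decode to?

staple

It's a Vigenère-style cipher with numeric key [1,6]: position i shifts by key[i mod 2].
Reversing it on tzbvmk: t−1=s, z−6=t, b−1=a, v−6=p, m−1=l, k−6=e.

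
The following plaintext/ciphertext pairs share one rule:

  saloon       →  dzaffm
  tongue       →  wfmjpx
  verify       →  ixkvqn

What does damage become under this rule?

Each letter's alphabet position (a=0..z=25) is mapped through 19·x+25 mod 26 — an affine cipher.
Applying it to damage: d(3)→19·3+25≡4=e; a(0)→19·0+25≡25=z; m(12)→19·12+25≡19=t; a(0)→19·0+25≡25=z; g(6)→19·6+25≡9=j; e(4)→19·4+25≡23=x (all mod 26).

eztzjx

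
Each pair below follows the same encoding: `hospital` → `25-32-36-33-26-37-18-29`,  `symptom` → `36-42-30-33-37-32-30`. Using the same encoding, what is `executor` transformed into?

22-41-22-20-38-37-32-35

Each letter is replaced by its alphabet position (a=1..z=26) + 17.
Applying it to executor: e=5→22, x=24→41, e=5→22, c=3→20, u=21→38, t=20→37, o=15→32, r=18→35.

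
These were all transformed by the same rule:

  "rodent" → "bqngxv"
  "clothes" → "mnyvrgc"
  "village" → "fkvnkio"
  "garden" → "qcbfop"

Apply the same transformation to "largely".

vcbioni

Shifts by position in rodent: pos 0: r→b (+10), pos 1: o→q (+2), pos 2: d→n (+10), pos 3: e→g (+2) — repeating every 2. The shifts repeat in a cycle of length 2: positions 0,1,… shift by +10, +2, then the pattern repeats.
On largely: l+10=v, a+2=c, r+10=b, g+2=i, e+10=o, l+2=n, y+10=i.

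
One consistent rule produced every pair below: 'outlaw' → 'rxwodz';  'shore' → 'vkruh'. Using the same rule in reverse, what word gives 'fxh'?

Compare letters: o→r is +3, u→x is +3, t→w is +3 — a constant shift. Each letter is shifted forward by 3 in the alphabet (a Caesar shift of +3).
Reversing it on fxh: f−3=c, x−3=u, h−3=e.

cue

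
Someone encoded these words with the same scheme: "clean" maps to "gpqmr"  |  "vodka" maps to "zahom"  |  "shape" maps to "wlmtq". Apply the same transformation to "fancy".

jmrgc

The shift depends on letter class: consonant c→g is +4, but vowel e→q is +12. Vowels shift forward by 12 and consonants shift forward by 4.
On fancy: f(cons)+4=j, a(vowel)+12=m, n(cons)+4=r, c(cons)+4=g, y(cons)+4=c.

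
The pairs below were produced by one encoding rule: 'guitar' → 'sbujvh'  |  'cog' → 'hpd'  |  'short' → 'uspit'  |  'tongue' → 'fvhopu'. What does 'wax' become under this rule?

ybx

The output letters match the input read backwards, each shifted +1: guitar reversed is ratiug. Read the word backwards and shift each letter +1.
For wax: reverse → xaw; then shift: x+1=y, a+1=b, w+1=x.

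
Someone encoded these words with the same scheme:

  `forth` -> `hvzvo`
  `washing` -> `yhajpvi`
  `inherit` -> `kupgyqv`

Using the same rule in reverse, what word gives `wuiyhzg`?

It's a Vigenère-style cipher with numeric key [2,7,8]: position i shifts by key[i mod 3].
Reversing it on wuiyhzg: w−2=u, u−7=n, i−8=a, y−2=w, h−7=a, z−8=r, g−2=e.

unaware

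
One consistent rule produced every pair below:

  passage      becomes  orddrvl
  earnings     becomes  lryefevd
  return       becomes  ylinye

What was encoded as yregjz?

p(15)→o(14) and a(0)→r(17) fit y≡5x+17 (mod 26); the inverse of 5 mod 26 is 21. Treating letters as 0–25, the rule is x ↦ 5x + 17 (mod 26).
Undoing it on yregjz: y(24)→21·(24−17)≡17=r; r(17)→21·(17−17)≡0=a; e(4)→21·(4−17)≡13=n; g(6)→21·(6−17)≡3=d; j(9)→21·(9−17)≡14=o; z(25)→21·(25−17)≡12=m (all mod 26).

random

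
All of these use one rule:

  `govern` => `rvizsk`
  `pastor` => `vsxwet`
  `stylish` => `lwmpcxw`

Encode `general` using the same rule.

pevirik

Two steps: reverse the string, then apply a Caesar shift of +4.
Applying it to general: reverse → lareneg; then shift: l+4=p, a+4=e, r+4=v, e+4=i, n+4=r, e+4=i, g+4=k.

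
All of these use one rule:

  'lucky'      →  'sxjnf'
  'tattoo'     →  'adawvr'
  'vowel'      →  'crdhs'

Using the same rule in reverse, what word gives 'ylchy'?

river

It's a Vigenère-style cipher with numeric key [7,3]: position i shifts by key[i mod 2].
Decoding ylchy: y−7=r, l−3=i, c−7=v, h−3=e, y−7=r.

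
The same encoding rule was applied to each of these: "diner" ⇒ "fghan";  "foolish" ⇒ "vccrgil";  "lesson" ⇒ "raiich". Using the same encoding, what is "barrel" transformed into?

punnar

d(3)→f(5) and i(8)→g(6) fit y≡21x+20 (mod 26); the inverse of 21 mod 26 is 5. Treating letters as 0–25, the rule is x ↦ 21x + 20 (mod 26).
On barrel: b(1)→21·1+20≡15=p; a(0)→21·0+20≡20=u; r(17)→21·17+20≡13=n; r(17)→21·17+20≡13=n; e(4)→21·4+20≡0=a; l(11)→21·11+20≡17=r (all mod 26).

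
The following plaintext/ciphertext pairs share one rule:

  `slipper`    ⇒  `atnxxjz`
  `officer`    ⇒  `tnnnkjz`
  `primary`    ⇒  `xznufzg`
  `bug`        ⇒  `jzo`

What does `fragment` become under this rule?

nzfoujvb

The shift depends on letter class: consonant s→a is +8, but vowel i→n is +5. Two shifts are in play — +5 for a/e/i/o/u, +8 for every other letter.
For fragment: f(cons)+8=n, r(cons)+8=z, a(vowel)+5=f, g(cons)+8=o, m(cons)+8=u, e(vowel)+5=j, n(cons)+8=v, t(cons)+8=b.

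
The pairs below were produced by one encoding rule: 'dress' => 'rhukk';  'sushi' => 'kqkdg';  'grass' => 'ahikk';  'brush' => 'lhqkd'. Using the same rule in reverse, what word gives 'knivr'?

Each letter's alphabet position (a=0..z=25) is mapped through 3·x+8 mod 26 — an affine cipher.
Undoing it on knivr: k(10)→9·(10−8)≡18=s; n(13)→9·(13−8)≡19=t; i(8)→9·(8−8)≡0=a; v(21)→9·(21−8)≡13=n; r(17)→9·(17−8)≡3=d (all mod 26).

stand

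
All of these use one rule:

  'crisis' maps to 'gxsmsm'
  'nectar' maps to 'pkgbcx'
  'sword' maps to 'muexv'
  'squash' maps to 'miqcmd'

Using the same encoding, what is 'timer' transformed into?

bsakx

This is an affine cipher: with a=0,…,z=25, each position x becomes (15x+2) mod 26.
For timer: t(19)→15·19+2≡1=b; i(8)→15·8+2≡18=s; m(12)→15·12+2≡0=a; e(4)→15·4+2≡10=k; r(17)→15·17+2≡23=x (all mod 26).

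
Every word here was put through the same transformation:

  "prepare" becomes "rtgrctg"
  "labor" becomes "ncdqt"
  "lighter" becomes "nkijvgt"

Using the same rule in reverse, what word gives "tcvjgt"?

rather

Compare letters: p→r is +2, r→t is +2, e→g is +2 — a constant shift. This is a Caesar cipher with shift 2.
Decoding tcvjgt: t−2=r, c−2=a, v−2=t, j−2=h, g−2=e, t−2=r.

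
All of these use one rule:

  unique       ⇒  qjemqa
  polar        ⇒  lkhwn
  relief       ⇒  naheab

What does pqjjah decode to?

tunnel

Compare letters: u→q is +22, n→j is +22, i→e is +22 — a constant shift. Each letter is shifted forward by 22 in the alphabet (a Caesar shift of +22).
Undoing it on pqjjah: p−22=t, q−22=u, j−22=n, j−22=n, a−22=e, h−22=l.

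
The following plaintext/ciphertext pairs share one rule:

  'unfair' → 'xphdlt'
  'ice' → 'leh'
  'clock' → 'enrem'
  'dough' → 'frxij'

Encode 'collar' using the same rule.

The shift depends on letter class: consonant n→p is +2, but vowel u→x is +3. The rule splits by letter class: vowels +3, consonants +2.
On collar: c(cons)+2=e, o(vowel)+3=r, l(cons)+2=n, l(cons)+2=n, a(vowel)+3=d, r(cons)+2=t.

ernndt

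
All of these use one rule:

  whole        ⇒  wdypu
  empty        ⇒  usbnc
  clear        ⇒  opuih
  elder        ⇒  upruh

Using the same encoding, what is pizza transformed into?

bgffi

w(22)→w(22) and h(7)→d(3) fit y≡3x+8 (mod 26); the inverse of 3 mod 26 is 9. Each letter's alphabet position (a=0..z=25) is mapped through 3·x+8 mod 26 — an affine cipher.
On pizza: p(15)→3·15+8≡1=b; i(8)→3·8+8≡6=g; z(25)→3·25+8≡5=f; z(25)→3·25+8≡5=f; a(0)→3·0+8≡8=i (all mod 26).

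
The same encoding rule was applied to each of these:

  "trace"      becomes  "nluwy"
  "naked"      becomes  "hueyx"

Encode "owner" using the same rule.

Compare letters: t→n is +20, r→l is +20, a→u is +20 — a constant shift. This is a Caesar cipher with shift 20.
On owner: o+20=i, w+20=q, n+20=h, e+20=y, r+20=l.

iqhyl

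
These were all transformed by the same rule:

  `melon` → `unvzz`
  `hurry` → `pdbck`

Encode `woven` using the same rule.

In melon: m→u is +8, e→n is +9, l→v is +10, o→z is +11 — the shift increases by 1 each position. Each letter shifts forward by (position + 8), i.e. 8, 9, 10, … — the shift grows by one for each successive letter.
On woven: w+8=e, o+9=x, v+10=f, e+11=p, n+12=z.

exfpz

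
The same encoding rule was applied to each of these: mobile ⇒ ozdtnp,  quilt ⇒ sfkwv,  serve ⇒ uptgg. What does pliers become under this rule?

rwkptd

Shifts by position in mobile: pos 0: m→o (+2), pos 1: o→z (+11), pos 2: b→d (+2), pos 3: i→t (+11) — repeating every 2. The shifts repeat in a cycle of length 2: positions 0,1,… shift by +2, +11, then the pattern repeats.
On pliers: p+2=r, l+11=w, i+2=k, e+11=p, r+2=t, s+11=d.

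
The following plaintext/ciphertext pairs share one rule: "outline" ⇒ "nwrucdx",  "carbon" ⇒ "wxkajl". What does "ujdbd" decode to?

usual

The output letters match the input read backwards, each shifted +9: outline reversed is eniltuo. Two steps: reverse the string, then apply a Caesar shift of +9.
Reversing it on ujdbd: shift back: u−9=l, j−9=a, d−9=u, b−9=s, d−9=u → lausu; then reverse → usual.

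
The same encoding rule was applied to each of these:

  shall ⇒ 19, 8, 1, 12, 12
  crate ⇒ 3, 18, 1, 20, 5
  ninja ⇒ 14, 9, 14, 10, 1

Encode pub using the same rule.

16, 21, 2

s is letter #19 and maps to 19: an offset of 0. Each letter is replaced by its alphabet position (a=1, b=2, …, z=26).
On pub: p=16→16, u=21→21, b=2→2.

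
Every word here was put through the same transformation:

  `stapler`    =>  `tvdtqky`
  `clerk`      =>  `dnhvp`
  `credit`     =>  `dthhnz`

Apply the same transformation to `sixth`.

The shift increases by 1 at each position, starting from +1: 1, 2, 3, ….
Applying it to sixth: s+1=t, i+2=k, x+3=a, t+4=x, h+5=m.

tkaxm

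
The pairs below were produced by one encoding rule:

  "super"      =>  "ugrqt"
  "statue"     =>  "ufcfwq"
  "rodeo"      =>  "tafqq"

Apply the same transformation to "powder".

Shifts by position in super: pos 0: s→u (+2), pos 1: u→g (+12), pos 2: p→r (+2), pos 3: e→q (+12) — repeating every 2. A repeating key of period 2 is used — shifts +2, +12 over and over.
For powder: p+2=r, o+12=a, w+2=y, d+12=p, e+2=g, r+12=d.

raypgd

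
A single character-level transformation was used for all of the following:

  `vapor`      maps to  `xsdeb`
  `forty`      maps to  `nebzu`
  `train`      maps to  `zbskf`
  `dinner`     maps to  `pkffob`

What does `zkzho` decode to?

title

v(21)→x(23) and a(0)→s(18) fit y≡25x+18 (mod 26); the inverse of 25 mod 26 is 25. Each letter's alphabet position (a=0..z=25) is mapped through 25·x+18 mod 26 — an affine cipher.
Decoding zkzho: z(25)→25·(25−18)≡19=t; k(10)→25·(10−18)≡8=i; z(25)→25·(25−18)≡19=t; h(7)→25·(7−18)≡11=l; o(14)→25·(14−18)≡4=e (all mod 26).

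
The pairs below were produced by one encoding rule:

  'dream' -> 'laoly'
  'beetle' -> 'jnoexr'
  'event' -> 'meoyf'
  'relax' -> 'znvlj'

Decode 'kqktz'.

Letter i (0-indexed) is shifted by i+8, so successive shifts are 8, 9, 10, ….
Undoing it on kqktz: k−8=c, q−9=h, k−10=a, t−11=i, z−12=n.

chain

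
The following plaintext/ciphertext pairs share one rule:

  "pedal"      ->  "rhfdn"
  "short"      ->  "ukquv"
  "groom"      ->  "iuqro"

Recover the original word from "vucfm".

track

Shifts by position in pedal: pos 0: p→r (+2), pos 1: e→h (+3), pos 2: d→f (+2), pos 3: a→d (+3) — repeating every 2. The shifts repeat in a cycle of length 2: positions 0,1,… shift by +2, +3, then the pattern repeats.
Undoing it on vucfm: v−2=t, u−3=r, c−2=a, f−3=c, m−2=k.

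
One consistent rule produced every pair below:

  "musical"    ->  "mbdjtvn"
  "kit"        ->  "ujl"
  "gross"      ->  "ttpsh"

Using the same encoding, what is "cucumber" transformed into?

sfcnvdvd

The output letters match the input read backwards, each shifted +1: musical reversed is lacisum. The word is reversed, then every letter is shifted forward by 1.
On cucumber: reverse → rebmucuc; then shift: r+1=s, e+1=f, b+1=c, m+1=n, u+1=v, c+1=d, u+1=v, c+1=d.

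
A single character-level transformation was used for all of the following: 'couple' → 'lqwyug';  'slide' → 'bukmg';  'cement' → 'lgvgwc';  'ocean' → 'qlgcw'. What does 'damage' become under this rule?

mcvcpg

The shift depends on letter class: consonant c→l is +9, but vowel o→q is +2. Two shifts are in play — +2 for a/e/i/o/u, +9 for every other letter.
Applying it to damage: d(cons)+9=m, a(vowel)+2=c, m(cons)+9=v, a(vowel)+2=c, g(cons)+9=p, e(vowel)+2=g.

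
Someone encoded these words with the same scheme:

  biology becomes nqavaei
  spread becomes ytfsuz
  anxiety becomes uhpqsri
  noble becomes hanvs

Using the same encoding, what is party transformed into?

b(1)→n(13) and i(8)→q(16) fit y≡19x+20 (mod 26); the inverse of 19 mod 26 is 11. Treating letters as 0–25, the rule is x ↦ 19x + 20 (mod 26).
For party: p(15)→19·15+20≡19=t; a(0)→19·0+20≡20=u; r(17)→19·17+20≡5=f; t(19)→19·19+20≡17=r; y(24)→19·24+20≡8=i (all mod 26).

tufri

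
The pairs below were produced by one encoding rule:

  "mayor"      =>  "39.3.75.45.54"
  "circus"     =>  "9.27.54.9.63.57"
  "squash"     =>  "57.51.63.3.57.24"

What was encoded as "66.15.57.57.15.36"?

m(#13)→39 and a(#1)→3: differences scale by 3, so n = 3·pos + 0. With a=1..z=26, the number is 3·pos.
Undoing it on 66.15.57.57.15.36: 66→(66−0)÷3=22=v, 15→(15−0)÷3=5=e, 57→(57−0)÷3=19=s, 57→(57−0)÷3=19=s, 15→(15−0)÷3=5=e, 36→(36−0)÷3=12=l.

vessel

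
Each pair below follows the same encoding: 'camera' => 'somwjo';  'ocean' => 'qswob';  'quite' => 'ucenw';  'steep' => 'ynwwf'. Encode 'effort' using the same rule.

c(2)→s(18) and a(0)→o(14) fit y≡15x+14 (mod 26); the inverse of 15 mod 26 is 7. Each letter's alphabet position (a=0..z=25) is mapped through 15·x+14 mod 26 — an affine cipher.
On effort: e(4)→15·4+14≡22=w; f(5)→15·5+14≡11=l; f(5)→15·5+14≡11=l; o(14)→15·14+14≡16=q; r(17)→15·17+14≡9=j; t(19)→15·19+14≡13=n (all mod 26).

wllqjn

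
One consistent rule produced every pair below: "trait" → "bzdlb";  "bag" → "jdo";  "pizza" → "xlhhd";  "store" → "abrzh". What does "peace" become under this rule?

Two shifts are in play — +3 for a/e/i/o/u, +8 for every other letter.
For peace: p(cons)+8=x, e(vowel)+3=h, a(vowel)+3=d, c(cons)+8=k, e(vowel)+3=h.

xhdkh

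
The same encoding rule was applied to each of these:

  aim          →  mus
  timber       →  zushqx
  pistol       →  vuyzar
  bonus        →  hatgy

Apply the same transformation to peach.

The shift depends on letter class: consonant m→s is +6, but vowel a→m is +12. The rule splits by letter class: vowels +12, consonants +6.
Applying it to peach: p(cons)+6=v, e(vowel)+12=q, a(vowel)+12=m, c(cons)+6=i, h(cons)+6=n.

vqmin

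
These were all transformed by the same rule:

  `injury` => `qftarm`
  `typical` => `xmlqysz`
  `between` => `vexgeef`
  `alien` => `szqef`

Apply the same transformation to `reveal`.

Treating letters as 0–25, the rule is x ↦ 3x + 18 (mod 26).
Applying it to reveal: r(17)→3·17+18≡17=r; e(4)→3·4+18≡4=e; v(21)→3·21+18≡3=d; e(4)→3·4+18≡4=e; a(0)→3·0+18≡18=s; l(11)→3·11+18≡25=z (all mod 26).

redesz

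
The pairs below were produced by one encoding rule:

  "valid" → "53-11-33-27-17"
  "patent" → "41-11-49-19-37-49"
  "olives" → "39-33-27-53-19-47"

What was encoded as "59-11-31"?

Each letter becomes 2×(its alphabet position, a=1..z=26) + 9.
Reversing it on 59-11-31: 59→(59−9)÷2=25=y, 11→(11−9)÷2=1=a, 31→(31−9)÷2=11=k.

yak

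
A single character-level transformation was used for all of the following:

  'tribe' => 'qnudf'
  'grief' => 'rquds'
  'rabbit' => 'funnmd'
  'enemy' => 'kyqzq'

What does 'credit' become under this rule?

Read the word backwards and shift each letter +12.
Applying it to credit: reverse → tiderc; then shift: t+12=f, i+12=u, d+12=p, e+12=q, r+12=d, c+12=o.

fupqdo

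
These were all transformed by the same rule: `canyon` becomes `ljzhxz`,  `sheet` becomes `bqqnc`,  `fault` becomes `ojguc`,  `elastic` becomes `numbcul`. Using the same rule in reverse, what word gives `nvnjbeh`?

embassy

The shifts repeat in a cycle of length 3: positions 0,1,… shift by +9, +9, +12, then the pattern repeats.
Undoing it on nvnjbeh: n−9=e, v−9=m, n−12=b, j−9=a, b−9=s, e−12=s, h−9=y.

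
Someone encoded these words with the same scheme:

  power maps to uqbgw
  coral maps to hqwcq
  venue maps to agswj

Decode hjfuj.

chase

A repeating key of period 2 is used — shifts +5, +2 over and over.
Undoing it on hjfuj: h−5=c, j−2=h, f−5=a, u−2=s, j−5=e.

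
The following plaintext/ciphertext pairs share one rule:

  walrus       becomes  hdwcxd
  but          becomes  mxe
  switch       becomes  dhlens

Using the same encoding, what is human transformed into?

The shift depends on letter class: consonant w→h is +11, but vowel a→d is +3. The rule splits by letter class: vowels +3, consonants +11.
On human: h(cons)+11=s, u(vowel)+3=x, m(cons)+11=x, a(vowel)+3=d, n(cons)+11=y.

sxxdy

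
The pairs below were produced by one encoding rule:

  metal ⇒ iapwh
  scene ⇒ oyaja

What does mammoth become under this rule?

Compare letters: m→i is +22, e→a is +22, t→p is +22 — a constant shift. It's a constant shift of +22 (ROT22).
For mammoth: m+22=i, a+22=w, m+22=i, m+22=i, o+22=k, t+22=p, h+22=d.

iwiikpd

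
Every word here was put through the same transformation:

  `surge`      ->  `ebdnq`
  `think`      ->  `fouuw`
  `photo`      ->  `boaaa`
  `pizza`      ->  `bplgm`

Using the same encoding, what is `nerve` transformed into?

Shifts by position in surge: pos 0: s→e (+12), pos 1: u→b (+7), pos 2: r→d (+12), pos 3: g→n (+7) — repeating every 2. The shifts repeat in a cycle of length 2: positions 0,1,… shift by +12, +7, then the pattern repeats.
On nerve: n+12=z, e+7=l, r+12=d, v+7=c, e+12=q.

zldcq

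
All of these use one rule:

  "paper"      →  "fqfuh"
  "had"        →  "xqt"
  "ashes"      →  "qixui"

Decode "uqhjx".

earth

Compare letters: p→f is +16, a→q is +16, p→f is +16 — a constant shift. Every letter moves 16 places later in the alphabet, wrapping around z→a.
Undoing it on uqhjx: u−16=e, q−16=a, h−16=r, j−16=t, x−16=h.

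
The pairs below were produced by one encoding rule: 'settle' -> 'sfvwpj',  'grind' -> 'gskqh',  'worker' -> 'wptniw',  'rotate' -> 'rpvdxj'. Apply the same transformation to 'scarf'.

sdcuj

In settle: s→s is +0, e→f is +1, t→v is +2, t→w is +3 — the shift increases by 1 each position. Each letter shifts forward by its position index (0, 1, 2, …) — the shift grows by one for each successive letter.
On scarf: s+0=s, c+1=d, a+2=c, r+3=u, f+4=j.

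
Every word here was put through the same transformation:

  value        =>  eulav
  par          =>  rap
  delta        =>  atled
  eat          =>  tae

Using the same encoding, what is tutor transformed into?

The output letters match the input read backwards: value reversed is eulav. It's just the letters in reverse order.
For tutor: reverse → rotut.

rotut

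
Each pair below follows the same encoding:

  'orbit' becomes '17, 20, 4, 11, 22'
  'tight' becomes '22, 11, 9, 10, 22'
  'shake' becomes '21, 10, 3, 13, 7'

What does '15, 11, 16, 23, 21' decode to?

o is letter #15 and maps to 17: an offset of 2. Letters become their 1-based position plus 2 (so a→3, b→4, …).
Reversing it on 15, 11, 16, 23, 21: 15→(15−2)÷1=13=m, 11→(11−2)÷1=9=i, 16→(16−2)÷1=14=n, 23→(23−2)÷1=21=u, 21→(21−2)÷1=19=s.

minus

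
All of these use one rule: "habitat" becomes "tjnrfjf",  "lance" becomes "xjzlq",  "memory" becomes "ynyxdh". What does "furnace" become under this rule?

rddwmlq

It's a Vigenère-style cipher with numeric key [12,9]: position i shifts by key[i mod 2].
For furnace: f+12=r, u+9=d, r+12=d, n+9=w, a+12=m, c+9=l, e+12=q.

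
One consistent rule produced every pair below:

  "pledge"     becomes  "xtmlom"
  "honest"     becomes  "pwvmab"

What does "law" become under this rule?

tie

Each letter is shifted forward by 8 in the alphabet (a Caesar shift of +8).
On law: l+8=t, a+8=i, w+8=e.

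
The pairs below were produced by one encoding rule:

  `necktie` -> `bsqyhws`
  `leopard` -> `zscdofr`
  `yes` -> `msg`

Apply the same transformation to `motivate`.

achwjohs

Compare letters: n→b is +14, e→s is +14, c→q is +14 — a constant shift. This is a Caesar cipher with shift 14.
On motivate: m+14=a, o+14=c, t+14=h, i+14=w, v+14=j, a+14=o, t+14=h, e+14=s.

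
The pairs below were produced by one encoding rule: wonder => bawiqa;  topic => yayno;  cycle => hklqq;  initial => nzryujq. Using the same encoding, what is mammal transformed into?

rmvrmu

It's a Vigenère-style cipher with numeric key [5,12,9]: position i shifts by key[i mod 3].
For mammal: m+5=r, a+12=m, m+9=v, m+5=r, a+12=m, l+9=u.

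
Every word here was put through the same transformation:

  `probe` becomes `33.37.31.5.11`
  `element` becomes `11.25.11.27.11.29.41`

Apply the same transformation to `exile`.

11.49.19.25.11

p(#16)→33 and r(#18)→37: differences scale by 2, so n = 2·pos + 1. The formula is n = 2×(alphabet index, a=1) + 1.
On exile: e=5→11, x=24→49, i=9→19, l=12→25, e=5→11.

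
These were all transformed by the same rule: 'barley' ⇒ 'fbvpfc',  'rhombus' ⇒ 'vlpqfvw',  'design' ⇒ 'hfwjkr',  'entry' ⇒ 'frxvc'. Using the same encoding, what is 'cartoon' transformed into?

gbvxppr

The shift depends on letter class: consonant b→f is +4, but vowel a→b is +1. Vowels shift forward by 1 and consonants shift forward by 4.
Applying it to cartoon: c(cons)+4=g, a(vowel)+1=b, r(cons)+4=v, t(cons)+4=x, o(vowel)+1=p, o(vowel)+1=p, n(cons)+4=r.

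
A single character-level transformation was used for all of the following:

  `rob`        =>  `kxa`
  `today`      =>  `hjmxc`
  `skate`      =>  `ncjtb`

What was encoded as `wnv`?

The output letters match the input read backwards, each shifted +9: rob reversed is bor. Two steps: reverse the string, then apply a Caesar shift of +9.
Decoding wnv: shift back: w−9=n, n−9=e, v−9=m → nem; then reverse → men.

men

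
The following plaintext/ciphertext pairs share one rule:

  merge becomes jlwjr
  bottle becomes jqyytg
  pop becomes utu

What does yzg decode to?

The word is reversed, then every letter is shifted forward by 5.
Decoding yzg: shift back: y−5=t, z−5=u, g−5=b → tub; then reverse → but.

but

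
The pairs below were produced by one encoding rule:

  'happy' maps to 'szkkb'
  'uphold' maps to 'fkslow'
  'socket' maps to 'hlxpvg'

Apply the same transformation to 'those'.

Each pair mirrors across the alphabet (h↔s, a↔z, p↔k): positions sum to 25. Each letter is replaced by its mirror in the alphabet: a↔z, b↔y, c↔x, and so on (the Atbash cipher).
For those: t↔g, h↔s, o↔l, s↔h, e↔v.

gslhv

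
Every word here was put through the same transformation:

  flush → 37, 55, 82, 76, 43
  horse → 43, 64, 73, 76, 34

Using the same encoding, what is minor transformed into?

58, 46, 61, 64, 73

f(#6)→37 and l(#12)→55: differences scale by 3, so n = 3·pos + 19. Each letter becomes 3×(its alphabet position, a=1..z=26) + 19.
On minor: m=13→58, i=9→46, n=14→61, o=15→64, r=18→73.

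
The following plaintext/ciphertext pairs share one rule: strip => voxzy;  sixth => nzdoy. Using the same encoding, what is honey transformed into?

ektun

The output letters match the input read backwards, each shifted +6: strip reversed is pirts. Two steps: reverse the string, then apply a Caesar shift of +6.
For honey: reverse → yenoh; then shift: y+6=e, e+6=k, n+6=t, o+6=u, h+6=n.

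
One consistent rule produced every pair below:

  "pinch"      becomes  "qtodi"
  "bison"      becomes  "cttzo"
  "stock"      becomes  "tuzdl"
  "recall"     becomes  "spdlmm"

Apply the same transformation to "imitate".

tntulup

The shift depends on letter class: consonant p→q is +1, but vowel i→t is +11. The rule splits by letter class: vowels +11, consonants +1.
For imitate: i(vowel)+11=t, m(cons)+1=n, i(vowel)+11=t, t(cons)+1=u, a(vowel)+11=l, t(cons)+1=u, e(vowel)+11=p.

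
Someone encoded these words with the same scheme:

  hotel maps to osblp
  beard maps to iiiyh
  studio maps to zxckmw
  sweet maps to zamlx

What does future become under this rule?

It's a Vigenère-style cipher with numeric key [7,4,8]: position i shifts by key[i mod 3].
For future: f+7=m, u+4=y, t+8=b, u+7=b, r+4=v, e+8=m.

mybbvm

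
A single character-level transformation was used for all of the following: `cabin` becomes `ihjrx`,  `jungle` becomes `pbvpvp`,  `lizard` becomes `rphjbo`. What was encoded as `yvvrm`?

sonic

In cabin: c→i is +6, a→h is +7, b→j is +8, i→r is +9 — the shift increases by 1 each position. The shift increases by 1 at each position, starting from +6: 6, 7, 8, ….
Decoding yvvrm: y−6=s, v−7=o, v−8=n, r−9=i, m−10=c.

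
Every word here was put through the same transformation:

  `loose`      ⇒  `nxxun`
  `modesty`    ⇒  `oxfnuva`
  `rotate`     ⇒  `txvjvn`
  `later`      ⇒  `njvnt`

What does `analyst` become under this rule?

jpjnauv

The shift depends on letter class: consonant l→n is +2, but vowel o→x is +9. The rule splits by letter class: vowels +9, consonants +2.
For analyst: a(vowel)+9=j, n(cons)+2=p, a(vowel)+9=j, l(cons)+2=n, y(cons)+2=a, s(cons)+2=u, t(cons)+2=v.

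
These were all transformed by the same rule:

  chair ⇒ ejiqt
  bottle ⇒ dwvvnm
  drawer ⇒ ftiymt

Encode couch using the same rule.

The shift depends on letter class: consonant c→e is +2, but vowel a→i is +8. Vowels shift forward by 8 and consonants shift forward by 2.
For couch: c(cons)+2=e, o(vowel)+8=w, u(vowel)+8=c, c(cons)+2=e, h(cons)+2=j.

ewcej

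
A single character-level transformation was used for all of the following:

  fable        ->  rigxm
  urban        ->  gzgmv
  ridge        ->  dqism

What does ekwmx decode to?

Shifts by position in fable: pos 0: f→r (+12), pos 1: a→i (+8), pos 2: b→g (+5), pos 3: l→x (+12), pos 4: e→m (+8) — repeating every 3. The shifts repeat in a cycle of length 3: positions 0,1,… shift by +12, +8, +5, then the pattern repeats.
Undoing it on ekwmx: e−12=s, k−8=c, w−5=r, m−12=a, x−8=p.

scrap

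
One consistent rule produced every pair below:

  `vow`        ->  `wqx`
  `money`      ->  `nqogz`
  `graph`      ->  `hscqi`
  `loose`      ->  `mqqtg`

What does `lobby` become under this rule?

mqccz

The shift depends on letter class: consonant v→w is +1, but vowel o→q is +2. Two shifts are in play — +2 for a/e/i/o/u, +1 for every other letter.
For lobby: l(cons)+1=m, o(vowel)+2=q, b(cons)+1=c, b(cons)+1=c, y(cons)+1=z.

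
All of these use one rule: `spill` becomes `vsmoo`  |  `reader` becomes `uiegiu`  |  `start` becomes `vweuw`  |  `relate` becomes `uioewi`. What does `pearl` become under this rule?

The shift depends on letter class: consonant s→v is +3, but vowel i→m is +4. The rule splits by letter class: vowels +4, consonants +3.
On pearl: p(cons)+3=s, e(vowel)+4=i, a(vowel)+4=e, r(cons)+3=u, l(cons)+3=o.

sieuo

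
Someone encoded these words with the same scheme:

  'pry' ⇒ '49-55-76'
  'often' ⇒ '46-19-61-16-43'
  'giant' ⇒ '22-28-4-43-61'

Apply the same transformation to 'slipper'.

58-37-28-49-49-16-55

Each letter becomes 3×(its alphabet position, a=1..z=26) + 1.
On slipper: s=19→58, l=12→37, i=9→28, p=16→49, p=16→49, e=5→16, r=18→55.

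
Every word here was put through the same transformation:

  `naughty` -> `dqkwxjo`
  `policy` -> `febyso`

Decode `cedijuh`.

Compare letters: n→d is +16, a→q is +16, u→k is +16 — a constant shift. Each letter is shifted forward by 16 in the alphabet (a Caesar shift of +16).
Decoding cedijuh: c−16=m, e−16=o, d−16=n, i−16=s, j−16=t, u−16=e, h−16=r.

monster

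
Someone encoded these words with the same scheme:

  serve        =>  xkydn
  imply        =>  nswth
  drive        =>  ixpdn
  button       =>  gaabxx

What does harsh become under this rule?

mgyaq

In serve: s→x is +5, e→k is +6, r→y is +7, v→d is +8 — the shift increases by 1 each position. The shift increases by 1 at each position, starting from +5: 5, 6, 7, ….
For harsh: h+5=m, a+6=g, r+7=y, s+8=a, h+9=q.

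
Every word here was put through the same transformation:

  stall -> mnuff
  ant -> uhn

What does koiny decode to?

Compare letters: s→m is +20, t→n is +20, a→u is +20 — a constant shift. It's a constant shift of +20 (ROT20).
Decoding koiny: k−20=q, o−20=u, i−20=o, n−20=t, y−20=e.

quote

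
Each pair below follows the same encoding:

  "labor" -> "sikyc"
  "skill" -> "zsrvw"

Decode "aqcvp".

Each letter shifts forward by (position + 7), i.e. 7, 8, 9, … — the shift grows by one for each successive letter.
Undoing it on aqcvp: a−7=t, q−8=i, c−9=t, v−10=l, p−11=e.

title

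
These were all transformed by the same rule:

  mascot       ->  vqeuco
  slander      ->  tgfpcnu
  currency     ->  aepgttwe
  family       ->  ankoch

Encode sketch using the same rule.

The output letters match the input read backwards, each shifted +2: mascot reversed is tocsam. Read the word backwards and shift each letter +2.
Applying it to sketch: reverse → hcteks; then shift: h+2=j, c+2=e, t+2=v, e+2=g, k+2=m, s+2=u.

jevgmu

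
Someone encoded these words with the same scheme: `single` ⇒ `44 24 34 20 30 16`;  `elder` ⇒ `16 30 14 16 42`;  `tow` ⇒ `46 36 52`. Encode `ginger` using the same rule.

20 24 34 20 16 42

s(#19)→44 and i(#9)→24: differences scale by 2, so n = 2·pos + 6. The formula is n = 2×(alphabet index, a=1) + 6.
Applying it to ginger: g=7→20, i=9→24, n=14→34, g=7→20, e=5→16, r=18→42.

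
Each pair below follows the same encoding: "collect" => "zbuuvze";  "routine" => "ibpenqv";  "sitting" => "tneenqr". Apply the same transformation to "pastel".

mdtevu

c(2)→z(25) and o(14)→b(1) fit y≡11x+3 (mod 26); the inverse of 11 mod 26 is 19. Each letter's alphabet position (a=0..z=25) is mapped through 11·x+3 mod 26 — an affine cipher.
Applying it to pastel: p(15)→11·15+3≡12=m; a(0)→11·0+3≡3=d; s(18)→11·18+3≡19=t; t(19)→11·19+3≡4=e; e(4)→11·4+3≡21=v; l(11)→11·11+3≡20=u (all mod 26).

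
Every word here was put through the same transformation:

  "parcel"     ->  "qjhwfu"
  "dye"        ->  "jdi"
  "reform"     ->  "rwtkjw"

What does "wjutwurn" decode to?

Read the word backwards and shift each letter +5.
Decoding wjutwurn: shift back: w−5=r, j−5=e, u−5=p, t−5=o, w−5=r, u−5=p, r−5=m, n−5=i → reporpmi; then reverse → improper.

improper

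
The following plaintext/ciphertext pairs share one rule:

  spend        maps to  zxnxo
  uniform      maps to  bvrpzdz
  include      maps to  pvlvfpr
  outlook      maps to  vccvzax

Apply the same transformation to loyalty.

swhkwfl

Each letter shifts forward by (position + 7), i.e. 7, 8, 9, … — the shift grows by one for each successive letter.
Applying it to loyalty: l+7=s, o+8=w, y+9=h, a+10=k, l+11=w, t+12=f, y+13=l.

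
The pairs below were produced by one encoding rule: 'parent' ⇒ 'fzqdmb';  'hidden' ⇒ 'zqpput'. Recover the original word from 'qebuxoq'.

Two steps: reverse the string, then apply a Caesar shift of +12.
Undoing it on qebuxoq: shift back: q−12=e, e−12=s, b−12=p, u−12=i, x−12=l, o−12=c, q−12=e → espilce; then reverse → eclipse.

eclipse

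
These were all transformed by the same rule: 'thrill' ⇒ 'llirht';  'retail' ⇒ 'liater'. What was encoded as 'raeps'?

spear

The output letters match the input read backwards: thrill reversed is llirht. The word is simply reversed.
Undoing it on raeps: then reverse → spear.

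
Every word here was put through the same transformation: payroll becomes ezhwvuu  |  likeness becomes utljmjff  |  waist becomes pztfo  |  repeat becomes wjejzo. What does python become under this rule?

p(15)→e(4) and a(0)→z(25) fit y≡9x+25 (mod 26); the inverse of 9 mod 26 is 3. Each letter's alphabet position (a=0..z=25) is mapped through 9·x+25 mod 26 — an affine cipher.
For python: p(15)→9·15+25≡4=e; y(24)→9·24+25≡7=h; t(19)→9·19+25≡14=o; h(7)→9·7+25≡10=k; o(14)→9·14+25≡21=v; n(13)→9·13+25≡12=m (all mod 26).

ehokvm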